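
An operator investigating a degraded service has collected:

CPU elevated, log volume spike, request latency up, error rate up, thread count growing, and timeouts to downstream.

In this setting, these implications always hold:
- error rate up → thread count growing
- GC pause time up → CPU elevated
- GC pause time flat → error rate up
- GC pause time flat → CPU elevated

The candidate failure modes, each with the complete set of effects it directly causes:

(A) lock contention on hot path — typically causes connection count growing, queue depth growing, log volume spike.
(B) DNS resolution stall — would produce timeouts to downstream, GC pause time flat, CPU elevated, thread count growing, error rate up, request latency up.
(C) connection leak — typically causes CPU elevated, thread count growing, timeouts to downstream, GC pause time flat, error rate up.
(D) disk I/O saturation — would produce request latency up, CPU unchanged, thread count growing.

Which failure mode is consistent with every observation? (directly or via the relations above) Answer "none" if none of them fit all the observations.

none

Per-candidate check:
(A) lock contention on hot path — CPU elevated -; log volume spike +; request latency up -; error rate up -; thread count growing -; timeouts to downstream -
(B) DNS resolution stall — CPU elevated +; log volume spike -; request latency up +; error rate up +; thread count growing +; timeouts to downstream +
(C) connection leak — CPU elevated +; log volume spike -; request latency up -; error rate up +; thread count growing +; timeouts to downstream +
(D) disk I/O saturation — CPU elevated -; log volume spike -; request latency up +; error rate up -; thread count growing +; timeouts to downstream -
Every candidate fails on at least one observation.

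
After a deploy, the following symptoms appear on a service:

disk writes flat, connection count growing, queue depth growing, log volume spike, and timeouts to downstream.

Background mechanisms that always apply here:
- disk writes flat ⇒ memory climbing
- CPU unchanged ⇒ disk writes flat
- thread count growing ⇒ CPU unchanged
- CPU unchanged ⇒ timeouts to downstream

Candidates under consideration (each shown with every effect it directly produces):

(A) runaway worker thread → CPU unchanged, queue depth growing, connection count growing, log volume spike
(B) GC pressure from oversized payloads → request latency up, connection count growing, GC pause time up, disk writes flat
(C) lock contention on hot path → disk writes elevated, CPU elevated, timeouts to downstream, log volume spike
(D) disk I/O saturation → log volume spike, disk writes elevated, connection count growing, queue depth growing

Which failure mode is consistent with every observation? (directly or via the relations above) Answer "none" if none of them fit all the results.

Per-candidate check:
(A) runaway worker thread — disk writes flat match (through CPU unchanged → disk writes flat); connection count growing match; queue depth growing match; log volume spike match; timeouts to downstream match (through CPU unchanged → timeouts to downstream)
(B) GC pressure from oversized payloads — does not account for queue depth growing, log volume spike, timeouts to downstream
(C) lock contention on hot path — disk writes flat miss; connection count growing miss; queue depth growing miss; log volume spike match; timeouts to downstream match
(D) disk I/O saturation — fails on disk writes flat, timeouts to downstream (predicts disk writes elevated, not disk writes flat)
(A) is the only candidate with no mismatches.

A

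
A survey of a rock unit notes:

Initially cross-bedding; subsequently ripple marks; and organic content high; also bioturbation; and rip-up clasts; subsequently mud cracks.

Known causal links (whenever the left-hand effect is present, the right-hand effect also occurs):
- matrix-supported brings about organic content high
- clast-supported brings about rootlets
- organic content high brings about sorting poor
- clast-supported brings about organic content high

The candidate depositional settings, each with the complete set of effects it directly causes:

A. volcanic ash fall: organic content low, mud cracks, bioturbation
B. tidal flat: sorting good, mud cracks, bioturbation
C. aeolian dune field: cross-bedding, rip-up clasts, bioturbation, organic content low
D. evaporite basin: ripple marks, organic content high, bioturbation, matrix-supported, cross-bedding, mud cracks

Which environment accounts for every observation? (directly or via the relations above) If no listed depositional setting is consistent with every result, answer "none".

Testing each hypothesis:
(A) volcanic ash fall — fails on cross-bedding, ripple marks, organic content high, rip-up clasts (predicts organic content low, not organic content high)
(B) tidal flat — does not account for cross-bedding, ripple marks, organic content high, rip-up clasts
(C) aeolian dune field — fails on ripple marks, organic content high, mud cracks (predicts organic content low, not organic content high)
(D) evaporite basin — cross-bedding match; ripple marks match; organic content high match; bioturbation match; rip-up clasts miss; mud cracks match
No candidate is consistent with all observations.

none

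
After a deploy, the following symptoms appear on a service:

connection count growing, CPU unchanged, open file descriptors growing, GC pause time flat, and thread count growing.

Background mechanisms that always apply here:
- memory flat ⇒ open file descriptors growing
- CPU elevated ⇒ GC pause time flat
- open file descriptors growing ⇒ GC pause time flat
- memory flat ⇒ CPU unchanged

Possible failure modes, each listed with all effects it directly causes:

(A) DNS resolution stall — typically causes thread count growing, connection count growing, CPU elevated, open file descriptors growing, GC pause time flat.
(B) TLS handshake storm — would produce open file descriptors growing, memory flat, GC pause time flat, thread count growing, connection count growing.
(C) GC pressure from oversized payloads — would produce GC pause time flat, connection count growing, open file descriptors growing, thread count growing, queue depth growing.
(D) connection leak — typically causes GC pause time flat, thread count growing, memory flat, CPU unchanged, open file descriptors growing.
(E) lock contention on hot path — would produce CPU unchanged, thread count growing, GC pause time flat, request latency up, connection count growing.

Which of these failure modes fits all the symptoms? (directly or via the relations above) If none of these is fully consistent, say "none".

Testing each hypothesis:
(A) DNS resolution stall — fails on CPU unchanged (predicts CPU elevated, not CPU unchanged)
(B) TLS handshake storm — accounts for every observation (CPU unchanged via memory flat → CPU unchanged)
(C) GC pressure from oversized payloads — connection count growing +; CPU unchanged -; open file descriptors growing +; GC pause time flat +; thread count growing +
(D) connection leak — does not account for connection count growing
(E) lock contention on hot path — does not account for open file descriptors growing
(B) is the only candidate with no mismatches.

B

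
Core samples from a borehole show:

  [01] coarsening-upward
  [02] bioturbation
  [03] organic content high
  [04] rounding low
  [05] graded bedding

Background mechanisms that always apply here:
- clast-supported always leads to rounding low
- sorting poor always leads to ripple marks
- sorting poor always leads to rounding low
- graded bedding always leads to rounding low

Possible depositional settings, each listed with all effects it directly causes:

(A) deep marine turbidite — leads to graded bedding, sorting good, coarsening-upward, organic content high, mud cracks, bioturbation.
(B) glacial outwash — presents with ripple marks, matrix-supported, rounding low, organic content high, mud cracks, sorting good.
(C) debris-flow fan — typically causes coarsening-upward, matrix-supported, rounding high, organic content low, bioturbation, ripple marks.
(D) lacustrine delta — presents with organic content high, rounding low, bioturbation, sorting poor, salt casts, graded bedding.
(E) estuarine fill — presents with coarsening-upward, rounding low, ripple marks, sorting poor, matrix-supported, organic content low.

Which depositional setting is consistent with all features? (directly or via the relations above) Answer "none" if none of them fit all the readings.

A

For each candidate, compare predicted effects to what was observed:
(A) deep marine turbidite — coarsening-upward +; bioturbation +; organic content high +; rounding low + (through graded bedding → rounding low); graded bedding +
(B) glacial outwash — coarsening-upward -; bioturbation -; organic content high +; rounding low +; graded bedding -
(C) debris-flow fan — fails on organic content high, rounding low, graded bedding (predicts organic content low, not organic content high; predicts rounding high, not rounding low)
(D) lacustrine delta — does not account for coarsening-upward
(E) estuarine fill — fails on bioturbation, organic content high, graded bedding (predicts organic content low, not organic content high)
(A) is the only candidate with no mismatches.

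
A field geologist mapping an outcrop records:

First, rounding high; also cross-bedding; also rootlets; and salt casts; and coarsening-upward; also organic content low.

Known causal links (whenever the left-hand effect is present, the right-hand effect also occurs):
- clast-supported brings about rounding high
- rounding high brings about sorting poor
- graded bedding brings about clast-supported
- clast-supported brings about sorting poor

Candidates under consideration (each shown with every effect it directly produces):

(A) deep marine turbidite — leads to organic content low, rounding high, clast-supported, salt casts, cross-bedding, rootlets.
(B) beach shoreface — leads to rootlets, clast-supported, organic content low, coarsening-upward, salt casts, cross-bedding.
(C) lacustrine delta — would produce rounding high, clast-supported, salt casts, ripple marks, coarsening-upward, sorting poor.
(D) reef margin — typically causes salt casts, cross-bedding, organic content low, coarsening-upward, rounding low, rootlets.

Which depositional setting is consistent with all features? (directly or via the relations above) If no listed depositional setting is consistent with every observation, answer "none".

B

Checking each candidate against the observations:
(A) deep marine turbidite — rounding high +; cross-bedding +; rootlets +; salt casts +; coarsening-upward -; organic content low +
(B) beach shoreface — rounding high + (through clast-supported → rounding high); cross-bedding +; rootlets +; salt casts +; coarsening-upward +; organic content low +
(C) lacustrine delta — does not account for cross-bedding, rootlets, organic content low
(D) reef margin — fails on rounding high (predicts rounding low, not rounding high)
(B) is the only candidate with no mismatches.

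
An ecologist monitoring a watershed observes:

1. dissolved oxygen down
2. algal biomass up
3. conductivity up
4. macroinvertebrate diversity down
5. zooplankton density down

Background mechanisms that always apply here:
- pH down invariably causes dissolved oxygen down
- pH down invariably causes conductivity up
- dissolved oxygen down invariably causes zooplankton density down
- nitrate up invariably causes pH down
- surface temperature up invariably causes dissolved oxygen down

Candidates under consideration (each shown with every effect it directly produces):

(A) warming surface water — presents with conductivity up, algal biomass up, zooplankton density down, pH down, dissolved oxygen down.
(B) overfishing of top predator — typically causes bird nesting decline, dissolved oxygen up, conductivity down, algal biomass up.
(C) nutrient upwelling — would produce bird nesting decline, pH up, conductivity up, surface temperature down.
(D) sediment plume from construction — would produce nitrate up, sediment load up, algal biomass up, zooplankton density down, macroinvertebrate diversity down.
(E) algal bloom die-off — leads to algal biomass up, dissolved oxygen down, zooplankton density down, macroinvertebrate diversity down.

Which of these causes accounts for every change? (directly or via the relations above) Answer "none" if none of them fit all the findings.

D

Checking each candidate against the observations:
(A) warming surface water — dissolved oxygen down ✓; algal biomass up ✓; conductivity up ✓; macroinvertebrate diversity down ✗; zooplankton density down ✓
(B) overfishing of top predator — fails on dissolved oxygen down, conductivity up, macroinvertebrate diversity down, zooplankton density down (predicts dissolved oxygen up, not dissolved oxygen down; predicts conductivity down, not conductivity up)
(C) nutrient upwelling — dissolved oxygen down ✗; algal biomass up ✗; conductivity up ✓; macroinvertebrate diversity down ✗; zooplankton density down ✗
(D) sediment plume from construction — dissolved oxygen down ✓ (through nitrate up → pH down → dissolved oxygen down); algal biomass up ✓; conductivity up ✓ (through nitrate up → pH down → conductivity up); macroinvertebrate diversity down ✓; zooplankton density down ✓
(E) algal bloom die-off — does not account for conductivity up
(D) alone accounts for all the evidence.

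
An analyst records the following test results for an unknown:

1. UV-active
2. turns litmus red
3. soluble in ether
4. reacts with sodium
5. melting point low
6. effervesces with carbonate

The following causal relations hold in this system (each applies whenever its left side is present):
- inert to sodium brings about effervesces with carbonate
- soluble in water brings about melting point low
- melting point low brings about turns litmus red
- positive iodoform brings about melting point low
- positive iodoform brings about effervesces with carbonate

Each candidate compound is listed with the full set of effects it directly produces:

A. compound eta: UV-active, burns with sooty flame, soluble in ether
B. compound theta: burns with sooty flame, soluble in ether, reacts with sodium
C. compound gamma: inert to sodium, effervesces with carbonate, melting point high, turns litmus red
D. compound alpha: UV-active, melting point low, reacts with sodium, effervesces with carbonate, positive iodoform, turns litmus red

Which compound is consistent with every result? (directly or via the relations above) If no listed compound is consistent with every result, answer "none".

none

Per-candidate check:
(A) compound eta — does not account for turns litmus red, reacts with sodium, melting point low, effervesces with carbonate
(B) compound theta — does not account for UV-active, turns litmus red, melting point low, effervesces with carbonate
(C) compound gamma — fails on UV-active, soluble in ether, reacts with sodium, melting point low (predicts inert to sodium, not reacts with sodium; predicts melting point high, not melting point low)
(D) compound alpha — UV-active yes; turns litmus red yes; soluble in ether NO; reacts with sodium yes; melting point low yes; effervesces with carbonate yes
No candidate is consistent with all observations.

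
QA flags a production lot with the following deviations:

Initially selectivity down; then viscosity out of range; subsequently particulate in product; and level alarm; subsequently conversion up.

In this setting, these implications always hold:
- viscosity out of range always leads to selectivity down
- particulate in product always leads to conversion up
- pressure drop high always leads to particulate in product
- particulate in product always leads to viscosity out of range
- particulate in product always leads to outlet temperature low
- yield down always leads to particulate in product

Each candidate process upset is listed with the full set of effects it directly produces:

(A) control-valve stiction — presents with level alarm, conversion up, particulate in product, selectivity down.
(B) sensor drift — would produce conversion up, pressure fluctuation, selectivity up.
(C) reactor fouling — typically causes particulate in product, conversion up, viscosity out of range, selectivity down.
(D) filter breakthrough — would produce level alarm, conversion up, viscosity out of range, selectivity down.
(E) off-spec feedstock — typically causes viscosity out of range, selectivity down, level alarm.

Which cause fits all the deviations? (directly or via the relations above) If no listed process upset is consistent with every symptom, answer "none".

A

Per-candidate check:
(A) control-valve stiction — selectivity down +; viscosity out of range + (through particulate in product → viscosity out of range); particulate in product +; level alarm +; conversion up +
(B) sensor drift — fails on selectivity down, viscosity out of range, particulate in product, level alarm (predicts selectivity up, not selectivity down)
(C) reactor fouling — selectivity down +; viscosity out of range +; particulate in product +; level alarm -; conversion up +
(D) filter breakthrough — selectivity down +; viscosity out of range +; particulate in product -; level alarm +; conversion up +
(E) off-spec feedstock — selectivity down +; viscosity out of range +; particulate in product -; level alarm +; conversion up -
(A) alone accounts for all the evidence.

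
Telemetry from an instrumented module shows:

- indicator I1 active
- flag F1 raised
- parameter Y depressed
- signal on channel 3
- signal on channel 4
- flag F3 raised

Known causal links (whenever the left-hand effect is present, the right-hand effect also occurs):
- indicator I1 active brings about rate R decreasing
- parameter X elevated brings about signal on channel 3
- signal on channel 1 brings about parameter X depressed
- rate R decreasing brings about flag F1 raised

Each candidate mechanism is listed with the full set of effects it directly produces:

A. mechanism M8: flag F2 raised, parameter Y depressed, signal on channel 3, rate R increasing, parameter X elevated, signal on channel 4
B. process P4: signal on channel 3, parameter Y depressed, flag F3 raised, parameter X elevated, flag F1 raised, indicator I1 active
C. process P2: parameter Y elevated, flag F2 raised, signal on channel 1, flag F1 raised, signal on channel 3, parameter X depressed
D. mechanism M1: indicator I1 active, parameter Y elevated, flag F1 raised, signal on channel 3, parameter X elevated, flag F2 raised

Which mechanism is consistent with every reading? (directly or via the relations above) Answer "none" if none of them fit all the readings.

Per-candidate check:
(A) mechanism M8 — does not account for indicator I1 active, flag F1 raised, flag F3 raised
(B) process P4 — indicator I1 active +; flag F1 raised +; parameter Y depressed +; signal on channel 3 +; signal on channel 4 -; flag F3 raised +
(C) process P2 — indicator I1 active -; flag F1 raised +; parameter Y depressed -; signal on channel 3 +; signal on channel 4 -; flag F3 raised -
(D) mechanism M1 — indicator I1 active +; flag F1 raised +; parameter Y depressed -; signal on channel 3 +; signal on channel 4 -; flag F3 raised -
Every candidate fails on at least one observation.

none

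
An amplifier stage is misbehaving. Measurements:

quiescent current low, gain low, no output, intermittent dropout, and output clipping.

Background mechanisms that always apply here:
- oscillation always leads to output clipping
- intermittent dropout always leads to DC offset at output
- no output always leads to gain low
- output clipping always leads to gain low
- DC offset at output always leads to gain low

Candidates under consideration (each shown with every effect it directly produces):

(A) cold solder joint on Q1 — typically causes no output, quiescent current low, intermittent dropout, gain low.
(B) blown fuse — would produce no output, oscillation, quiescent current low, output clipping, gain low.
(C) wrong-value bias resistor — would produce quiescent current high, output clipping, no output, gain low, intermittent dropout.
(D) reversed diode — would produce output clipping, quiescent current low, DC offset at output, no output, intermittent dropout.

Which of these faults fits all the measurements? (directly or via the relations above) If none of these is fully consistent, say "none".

Testing each hypothesis:
(A) cold solder joint on Q1 — does not account for output clipping
(B) blown fuse — does not account for intermittent dropout
(C) wrong-value bias resistor — fails on quiescent current low (predicts quiescent current high, not quiescent current low)
(D) reversed diode — accounts for every observation (gain low via output clipping → gain low)
(D) is the only candidate with no mismatches.

D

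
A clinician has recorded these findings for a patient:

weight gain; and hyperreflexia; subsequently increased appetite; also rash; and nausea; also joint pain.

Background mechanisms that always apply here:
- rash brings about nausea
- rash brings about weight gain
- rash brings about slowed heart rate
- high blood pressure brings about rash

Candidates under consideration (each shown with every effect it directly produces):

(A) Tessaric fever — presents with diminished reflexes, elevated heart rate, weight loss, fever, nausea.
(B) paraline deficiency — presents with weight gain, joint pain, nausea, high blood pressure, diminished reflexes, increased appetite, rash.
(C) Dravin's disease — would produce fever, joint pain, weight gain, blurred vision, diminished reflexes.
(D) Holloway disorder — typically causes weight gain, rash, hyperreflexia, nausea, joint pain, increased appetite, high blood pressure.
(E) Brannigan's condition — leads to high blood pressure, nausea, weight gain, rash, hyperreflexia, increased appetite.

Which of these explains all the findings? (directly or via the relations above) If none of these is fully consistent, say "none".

Per-candidate check:
(A) Tessaric fever — weight gain ✗; hyperreflexia ✗; increased appetite ✗; rash ✗; nausea ✓; joint pain ✗
(B) paraline deficiency — fails on hyperreflexia (predicts diminished reflexes, not hyperreflexia)
(C) Dravin's disease — fails on hyperreflexia, increased appetite, rash, nausea (predicts diminished reflexes, not hyperreflexia)
(D) Holloway disorder — weight gain ✓; hyperreflexia ✓; increased appetite ✓; rash ✓; nausea ✓; joint pain ✓
(E) Brannigan's condition — does not account for joint pain
(D) alone accounts for all the evidence.

D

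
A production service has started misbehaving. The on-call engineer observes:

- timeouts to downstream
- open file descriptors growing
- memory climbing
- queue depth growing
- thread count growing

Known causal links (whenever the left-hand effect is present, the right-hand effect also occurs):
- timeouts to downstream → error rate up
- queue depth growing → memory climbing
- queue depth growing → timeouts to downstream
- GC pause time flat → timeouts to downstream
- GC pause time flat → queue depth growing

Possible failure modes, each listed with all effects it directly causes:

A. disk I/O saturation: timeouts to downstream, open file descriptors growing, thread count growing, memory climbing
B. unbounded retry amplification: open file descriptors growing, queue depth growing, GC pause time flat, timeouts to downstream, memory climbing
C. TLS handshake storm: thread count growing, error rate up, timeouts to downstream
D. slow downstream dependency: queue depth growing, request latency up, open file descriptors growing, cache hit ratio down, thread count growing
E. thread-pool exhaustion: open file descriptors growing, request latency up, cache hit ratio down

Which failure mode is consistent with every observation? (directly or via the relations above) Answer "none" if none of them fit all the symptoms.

Checking each candidate against the observations:
(A) disk I/O saturation — timeouts to downstream ✓; open file descriptors growing ✓; memory climbing ✓; queue depth growing ✗; thread count growing ✓
(B) unbounded retry amplification — does not account for thread count growing
(C) TLS handshake storm — timeouts to downstream ✓; open file descriptors growing ✗; memory climbing ✗; queue depth growing ✗; thread count growing ✓
(D) slow downstream dependency — accounts for every observation (timeouts to downstream through queue depth growing → timeouts to downstream)
(E) thread-pool exhaustion — does not account for timeouts to downstream, memory climbing, queue depth growing, thread count growing
(D) is the only candidate with no mismatches.

D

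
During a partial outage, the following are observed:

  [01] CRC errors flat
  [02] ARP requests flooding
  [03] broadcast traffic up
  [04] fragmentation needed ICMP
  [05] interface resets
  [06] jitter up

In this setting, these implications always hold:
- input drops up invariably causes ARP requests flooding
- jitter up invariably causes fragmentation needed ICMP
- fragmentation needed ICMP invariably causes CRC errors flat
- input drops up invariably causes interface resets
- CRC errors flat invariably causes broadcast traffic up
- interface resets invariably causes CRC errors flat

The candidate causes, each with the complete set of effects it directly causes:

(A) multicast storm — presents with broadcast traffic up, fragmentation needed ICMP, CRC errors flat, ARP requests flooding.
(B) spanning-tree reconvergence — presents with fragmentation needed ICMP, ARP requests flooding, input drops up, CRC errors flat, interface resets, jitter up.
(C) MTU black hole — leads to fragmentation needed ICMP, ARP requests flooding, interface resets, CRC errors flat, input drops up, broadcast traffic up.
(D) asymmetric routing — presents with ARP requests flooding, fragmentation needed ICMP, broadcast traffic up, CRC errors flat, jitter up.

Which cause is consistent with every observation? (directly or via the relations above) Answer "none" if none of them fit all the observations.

B

Testing each hypothesis:
(A) multicast storm — does not account for interface resets, jitter up
(B) spanning-tree reconvergence — accounts for every observation (broadcast traffic up through CRC errors flat → broadcast traffic up)
(C) MTU black hole — does not account for jitter up
(D) asymmetric routing — does not account for interface resets
(B) is the only candidate with no mismatches.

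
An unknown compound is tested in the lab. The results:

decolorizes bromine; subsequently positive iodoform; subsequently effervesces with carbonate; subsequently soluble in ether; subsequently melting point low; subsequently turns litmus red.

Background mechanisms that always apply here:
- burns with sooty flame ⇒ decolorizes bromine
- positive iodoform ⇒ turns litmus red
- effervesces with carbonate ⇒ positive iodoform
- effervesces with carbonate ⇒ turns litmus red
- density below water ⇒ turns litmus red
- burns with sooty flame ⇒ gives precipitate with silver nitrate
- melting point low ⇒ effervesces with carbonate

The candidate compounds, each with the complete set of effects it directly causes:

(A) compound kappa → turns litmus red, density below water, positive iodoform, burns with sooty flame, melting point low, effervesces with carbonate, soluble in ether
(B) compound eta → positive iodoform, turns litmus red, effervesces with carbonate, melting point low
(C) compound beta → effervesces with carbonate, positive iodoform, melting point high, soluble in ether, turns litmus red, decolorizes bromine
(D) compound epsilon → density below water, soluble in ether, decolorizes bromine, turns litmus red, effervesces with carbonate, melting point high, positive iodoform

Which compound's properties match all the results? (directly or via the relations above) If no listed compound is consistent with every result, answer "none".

For each candidate, compare predicted effects to what was observed:
(A) compound kappa — decolorizes bromine + (by burns with sooty flame → decolorizes bromine); positive iodoform +; effervesces with carbonate +; soluble in ether +; melting point low +; turns litmus red +
(B) compound eta — decolorizes bromine -; positive iodoform +; effervesces with carbonate +; soluble in ether -; melting point low +; turns litmus red +
(C) compound beta — fails on melting point low (predicts melting point high, not melting point low)
(D) compound epsilon — fails on melting point low (predicts melting point high, not melting point low)
(A) is the only candidate with no mismatches.

A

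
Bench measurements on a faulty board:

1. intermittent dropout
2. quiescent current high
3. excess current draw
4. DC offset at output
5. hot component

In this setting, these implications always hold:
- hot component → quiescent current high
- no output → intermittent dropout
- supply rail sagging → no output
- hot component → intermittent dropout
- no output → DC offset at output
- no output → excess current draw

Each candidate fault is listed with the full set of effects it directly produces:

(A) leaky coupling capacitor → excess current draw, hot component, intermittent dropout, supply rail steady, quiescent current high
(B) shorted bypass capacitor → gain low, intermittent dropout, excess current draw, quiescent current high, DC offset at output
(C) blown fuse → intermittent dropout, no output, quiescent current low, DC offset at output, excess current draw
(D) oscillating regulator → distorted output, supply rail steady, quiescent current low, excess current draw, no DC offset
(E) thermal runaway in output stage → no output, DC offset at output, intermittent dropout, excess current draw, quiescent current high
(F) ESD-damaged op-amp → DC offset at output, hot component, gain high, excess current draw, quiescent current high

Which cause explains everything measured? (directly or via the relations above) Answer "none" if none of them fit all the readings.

Checking each candidate against the observations:
(A) leaky coupling capacitor — does not account for DC offset at output
(B) shorted bypass capacitor — intermittent dropout ✓; quiescent current high ✓; excess current draw ✓; DC offset at output ✓; hot component ✗
(C) blown fuse — intermittent dropout ✓; quiescent current high ✗; excess current draw ✓; DC offset at output ✓; hot component ✗
(D) oscillating regulator — fails on intermittent dropout, quiescent current high, DC offset at output, hot component (predicts quiescent current low, not quiescent current high; predicts no DC offset, not DC offset at output)
(E) thermal runaway in output stage — intermittent dropout ✓; quiescent current high ✓; excess current draw ✓; DC offset at output ✓; hot component ✗
(F) ESD-damaged op-amp — intermittent dropout ✓ (through hot component → intermittent dropout); quiescent current high ✓; excess current draw ✓; DC offset at output ✓; hot component ✓
(F) alone accounts for all the evidence.

F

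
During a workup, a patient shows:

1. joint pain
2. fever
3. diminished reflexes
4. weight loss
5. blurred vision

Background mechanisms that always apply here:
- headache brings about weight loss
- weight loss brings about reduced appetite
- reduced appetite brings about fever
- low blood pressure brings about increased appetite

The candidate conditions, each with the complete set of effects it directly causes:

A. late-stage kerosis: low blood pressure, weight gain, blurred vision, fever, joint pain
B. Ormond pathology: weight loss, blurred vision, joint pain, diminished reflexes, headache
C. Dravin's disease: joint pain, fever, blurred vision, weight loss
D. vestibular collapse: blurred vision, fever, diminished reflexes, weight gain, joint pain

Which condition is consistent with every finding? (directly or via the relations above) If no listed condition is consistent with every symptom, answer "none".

B

Testing each hypothesis:
(A) late-stage kerosis — fails on diminished reflexes, weight loss (predicts weight gain, not weight loss)
(B) Ormond pathology — joint pain +; fever + (via weight loss → reduced appetite → fever); diminished reflexes +; weight loss +; blurred vision +
(C) Dravin's disease — does not account for diminished reflexes
(D) vestibular collapse — joint pain +; fever +; diminished reflexes +; weight loss -; blurred vision +
(B) alone accounts for all the evidence.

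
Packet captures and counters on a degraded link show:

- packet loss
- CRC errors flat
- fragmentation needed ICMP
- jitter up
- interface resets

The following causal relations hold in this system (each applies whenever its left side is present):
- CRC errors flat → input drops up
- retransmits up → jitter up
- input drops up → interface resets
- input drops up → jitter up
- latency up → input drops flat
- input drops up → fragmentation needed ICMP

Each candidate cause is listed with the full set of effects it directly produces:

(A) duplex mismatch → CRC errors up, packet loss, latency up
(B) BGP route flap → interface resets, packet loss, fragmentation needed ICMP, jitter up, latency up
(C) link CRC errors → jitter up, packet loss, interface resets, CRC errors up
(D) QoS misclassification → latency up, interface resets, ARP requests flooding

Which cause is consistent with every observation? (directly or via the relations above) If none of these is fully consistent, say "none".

none

Testing each hypothesis:
(A) duplex mismatch — packet loss +; CRC errors flat -; fragmentation needed ICMP -; jitter up -; interface resets -
(B) BGP route flap — packet loss +; CRC errors flat -; fragmentation needed ICMP +; jitter up +; interface resets +
(C) link CRC errors — packet loss +; CRC errors flat -; fragmentation needed ICMP -; jitter up +; interface resets +
(D) QoS misclassification — packet loss -; CRC errors flat -; fragmentation needed ICMP -; jitter up -; interface resets +
No candidate is consistent with all observations.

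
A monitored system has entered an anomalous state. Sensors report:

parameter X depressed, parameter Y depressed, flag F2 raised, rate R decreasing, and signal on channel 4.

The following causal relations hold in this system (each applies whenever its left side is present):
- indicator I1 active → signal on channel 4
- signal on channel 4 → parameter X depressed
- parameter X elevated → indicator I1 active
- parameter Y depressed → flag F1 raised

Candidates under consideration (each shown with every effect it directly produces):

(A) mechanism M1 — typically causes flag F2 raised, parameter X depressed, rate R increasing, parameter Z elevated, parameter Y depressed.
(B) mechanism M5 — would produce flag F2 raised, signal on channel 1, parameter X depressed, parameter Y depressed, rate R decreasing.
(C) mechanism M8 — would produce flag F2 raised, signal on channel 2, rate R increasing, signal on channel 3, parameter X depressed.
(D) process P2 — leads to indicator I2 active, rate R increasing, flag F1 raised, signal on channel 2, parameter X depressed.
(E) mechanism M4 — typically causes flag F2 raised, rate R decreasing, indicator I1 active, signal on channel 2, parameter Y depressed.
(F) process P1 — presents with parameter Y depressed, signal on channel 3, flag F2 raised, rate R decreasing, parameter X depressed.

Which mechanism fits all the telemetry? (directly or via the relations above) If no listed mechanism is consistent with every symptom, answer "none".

E

Checking each candidate against the observations:
(A) mechanism M1 — parameter X depressed +; parameter Y depressed +; flag F2 raised +; rate R decreasing -; signal on channel 4 -
(B) mechanism M5 — does not account for signal on channel 4
(C) mechanism M8 — parameter X depressed +; parameter Y depressed -; flag F2 raised +; rate R decreasing -; signal on channel 4 -
(D) process P2 — parameter X depressed +; parameter Y depressed -; flag F2 raised -; rate R decreasing -; signal on channel 4 -
(E) mechanism M4 — accounts for every observation (parameter X depressed by indicator I1 active → signal on channel 4 → parameter X depressed)
(F) process P1 — parameter X depressed +; parameter Y depressed +; flag F2 raised +; rate R decreasing +; signal on channel 4 -
(E) alone accounts for all the evidence.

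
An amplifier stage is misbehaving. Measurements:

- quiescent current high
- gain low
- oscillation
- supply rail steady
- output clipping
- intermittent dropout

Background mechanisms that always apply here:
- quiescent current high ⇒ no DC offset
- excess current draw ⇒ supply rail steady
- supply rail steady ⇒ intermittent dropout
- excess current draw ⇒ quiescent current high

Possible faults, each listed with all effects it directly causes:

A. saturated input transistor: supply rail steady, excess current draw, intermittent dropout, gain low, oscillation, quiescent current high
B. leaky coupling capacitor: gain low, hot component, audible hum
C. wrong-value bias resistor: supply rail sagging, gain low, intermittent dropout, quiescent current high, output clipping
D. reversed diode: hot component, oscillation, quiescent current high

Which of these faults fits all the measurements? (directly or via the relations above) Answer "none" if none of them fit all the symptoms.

Testing each hypothesis:
(A) saturated input transistor — quiescent current high match; gain low match; oscillation match; supply rail steady match; output clipping miss; intermittent dropout match
(B) leaky coupling capacitor — quiescent current high miss; gain low match; oscillation miss; supply rail steady miss; output clipping miss; intermittent dropout miss
(C) wrong-value bias resistor — fails on oscillation, supply rail steady (predicts supply rail sagging, not supply rail steady)
(D) reversed diode — quiescent current high match; gain low miss; oscillation match; supply rail steady miss; output clipping miss; intermittent dropout miss
None of the listed candidates fits everything.

none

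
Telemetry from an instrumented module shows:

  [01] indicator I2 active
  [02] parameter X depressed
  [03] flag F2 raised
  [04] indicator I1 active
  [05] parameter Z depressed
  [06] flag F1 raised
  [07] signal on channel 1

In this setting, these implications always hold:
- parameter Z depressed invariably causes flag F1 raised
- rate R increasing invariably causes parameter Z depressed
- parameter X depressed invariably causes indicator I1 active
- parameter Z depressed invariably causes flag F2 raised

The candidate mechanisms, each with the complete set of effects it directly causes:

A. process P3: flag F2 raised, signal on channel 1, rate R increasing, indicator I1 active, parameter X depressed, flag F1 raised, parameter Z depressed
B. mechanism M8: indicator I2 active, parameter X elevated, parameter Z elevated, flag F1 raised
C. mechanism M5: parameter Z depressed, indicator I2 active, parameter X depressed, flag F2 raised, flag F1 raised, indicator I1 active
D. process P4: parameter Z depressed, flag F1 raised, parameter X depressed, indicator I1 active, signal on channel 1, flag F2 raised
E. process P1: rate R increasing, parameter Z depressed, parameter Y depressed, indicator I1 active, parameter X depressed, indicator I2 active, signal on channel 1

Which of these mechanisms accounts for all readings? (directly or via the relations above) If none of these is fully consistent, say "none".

E

Testing each hypothesis:
(A) process P3 — indicator I2 active miss; parameter X depressed match; flag F2 raised match; indicator I1 active match; parameter Z depressed match; flag F1 raised match; signal on channel 1 match
(B) mechanism M8 — fails on parameter X depressed, flag F2 raised, indicator I1 active, parameter Z depressed, signal on channel 1 (predicts parameter X elevated, not parameter X depressed; predicts parameter Z elevated, not parameter Z depressed)
(C) mechanism M5 — indicator I2 active match; parameter X depressed match; flag F2 raised match; indicator I1 active match; parameter Z depressed match; flag F1 raised match; signal on channel 1 miss
(D) process P4 — indicator I2 active miss; parameter X depressed match; flag F2 raised match; indicator I1 active match; parameter Z depressed match; flag F1 raised match; signal on channel 1 match
(E) process P1 — indicator I2 active match; parameter X depressed match; flag F2 raised match (by parameter Z depressed → flag F2 raised); indicator I1 active match; parameter Z depressed match; flag F1 raised match (by parameter Z depressed → flag F1 raised); signal on channel 1 match
(E) alone accounts for all the evidence.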